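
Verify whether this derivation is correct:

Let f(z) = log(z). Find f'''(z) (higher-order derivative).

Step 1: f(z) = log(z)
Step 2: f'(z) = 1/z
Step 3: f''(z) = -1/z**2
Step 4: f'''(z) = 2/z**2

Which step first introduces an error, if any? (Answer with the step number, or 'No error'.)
Step 4

Step 4 is incorrect due to a wrong exponent.
The step shows: 2/z**2
The correct value should be: 2/z**3

Explanation: The exponent -3 on z was incorrectly written as -2: the term 2/z**3 was incorrectly written as 2/z**2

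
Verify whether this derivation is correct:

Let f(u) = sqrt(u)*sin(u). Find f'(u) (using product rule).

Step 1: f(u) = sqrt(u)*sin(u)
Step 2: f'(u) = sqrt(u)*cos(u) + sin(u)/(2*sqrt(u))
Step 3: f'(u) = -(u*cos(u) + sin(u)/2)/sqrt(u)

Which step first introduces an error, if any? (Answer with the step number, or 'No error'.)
Step 3

Step 3 is incorrect due to a sign flip.
The step shows: -(u*cos(u) + sin(u)/2)/sqrt(u)
The correct value should be: (u*cos(u) + sin(u)/2)/sqrt(u)

Explanation: The sign of the whole expression was flipped: the term (u*cos(u) + sin(u)/2)/sqrt(u) was incorrectly written as -(u*cos(u) + sin(u)/2)/sqrt(u)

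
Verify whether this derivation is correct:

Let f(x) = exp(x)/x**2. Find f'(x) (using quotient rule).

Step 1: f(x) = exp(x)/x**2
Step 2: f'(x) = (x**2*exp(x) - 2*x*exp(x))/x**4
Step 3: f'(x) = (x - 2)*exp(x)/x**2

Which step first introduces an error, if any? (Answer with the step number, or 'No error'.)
Step 3

Step 3 is incorrect due to a wrong exponent.
The step shows: (x - 2)*exp(x)/x**2
The correct value should be: (x - 2)*exp(x)/x**3

Explanation: The exponent -3 on x was incorrectly written as -2: the term (x - 2)*exp(x)/x**3 was incorrectly written as (x - 2)*exp(x)/x**2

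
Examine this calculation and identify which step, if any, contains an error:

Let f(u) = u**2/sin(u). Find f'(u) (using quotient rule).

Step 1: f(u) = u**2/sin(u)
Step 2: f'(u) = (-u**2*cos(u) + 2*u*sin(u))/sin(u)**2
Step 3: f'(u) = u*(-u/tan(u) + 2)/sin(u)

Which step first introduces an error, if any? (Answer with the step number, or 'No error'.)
No error

All steps in this derivation are correct.
The final answer f'(u) = u*(-u/tan(u) + 2)/sin(u) is valid.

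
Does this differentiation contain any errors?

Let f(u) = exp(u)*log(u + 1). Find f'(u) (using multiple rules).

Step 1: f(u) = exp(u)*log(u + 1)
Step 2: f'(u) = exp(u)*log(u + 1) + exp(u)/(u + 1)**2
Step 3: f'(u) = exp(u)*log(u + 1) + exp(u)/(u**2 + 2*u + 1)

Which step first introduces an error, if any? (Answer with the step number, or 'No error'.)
Step 2

Step 2 is incorrect due to a wrong exponent.
The step shows: exp(u)*log(u + 1) + exp(u)/(u + 1)**2
The correct value should be: exp(u)*log(u + 1) + exp(u)/(u + 1)

Explanation: The exponent -1 on u + 1 was incorrectly written as -2: the term exp(u)/(u + 1) was incorrectly written as exp(u)/(u + 1)**2
The later steps are derived from this incorrect expression, so the error originates in Step 2.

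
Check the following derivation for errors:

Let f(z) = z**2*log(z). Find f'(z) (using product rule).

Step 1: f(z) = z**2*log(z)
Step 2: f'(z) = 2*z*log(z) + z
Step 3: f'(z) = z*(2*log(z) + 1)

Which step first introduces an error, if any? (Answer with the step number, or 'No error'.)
No error

All steps in this derivation are correct.
The final answer f'(z) = z*(2*log(z) + 1) is valid.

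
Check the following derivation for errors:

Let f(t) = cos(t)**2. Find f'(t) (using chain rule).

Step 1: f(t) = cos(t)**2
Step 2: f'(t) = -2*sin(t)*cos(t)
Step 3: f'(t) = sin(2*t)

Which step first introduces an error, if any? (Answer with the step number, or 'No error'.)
Step 3

Step 3 is incorrect due to a sign flip.
The step shows: sin(2*t)
The correct value should be: -sin(2*t)

Explanation: The sign of the whole expression was flipped: the term -sin(2*t) was incorrectly written as sin(2*t)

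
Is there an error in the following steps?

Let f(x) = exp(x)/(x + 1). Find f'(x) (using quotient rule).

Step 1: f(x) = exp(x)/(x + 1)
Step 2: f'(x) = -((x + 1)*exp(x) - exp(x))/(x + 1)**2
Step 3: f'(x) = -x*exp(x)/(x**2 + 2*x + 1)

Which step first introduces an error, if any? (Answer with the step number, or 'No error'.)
Step 2

Step 2 is incorrect due to a sign flip.
The step shows: -((x + 1)*exp(x) - exp(x))/(x + 1)**2
The correct value should be: ((x + 1)*exp(x) - exp(x))/(x + 1)**2

Explanation: The sign of the whole expression was flipped: the term ((x + 1)*exp(x) - exp(x))/(x + 1)**2 was incorrectly written as -((x + 1)*exp(x) - exp(x))/(x + 1)**2
The later steps are derived from this incorrect expression, so the error originates in Step 2.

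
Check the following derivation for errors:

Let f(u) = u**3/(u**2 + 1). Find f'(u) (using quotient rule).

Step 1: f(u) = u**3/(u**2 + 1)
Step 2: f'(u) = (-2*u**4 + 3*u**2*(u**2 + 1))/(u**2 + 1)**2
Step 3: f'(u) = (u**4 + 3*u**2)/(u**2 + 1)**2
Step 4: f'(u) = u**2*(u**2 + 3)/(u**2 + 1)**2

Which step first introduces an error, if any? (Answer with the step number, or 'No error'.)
No error

All steps in this derivation are correct.
The final answer f'(u) = u**2*(u**2 + 3)/(u**2 + 1)**2 is valid.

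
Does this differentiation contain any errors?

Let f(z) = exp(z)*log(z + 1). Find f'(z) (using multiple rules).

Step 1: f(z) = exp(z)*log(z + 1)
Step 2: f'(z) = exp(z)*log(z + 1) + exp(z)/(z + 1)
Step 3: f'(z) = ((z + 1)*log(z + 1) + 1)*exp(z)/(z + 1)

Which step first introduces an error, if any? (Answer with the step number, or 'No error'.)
No error

All steps in this derivation are correct.
The final answer f'(z) = ((z + 1)*log(z + 1) + 1)*exp(z)/(z + 1) is valid.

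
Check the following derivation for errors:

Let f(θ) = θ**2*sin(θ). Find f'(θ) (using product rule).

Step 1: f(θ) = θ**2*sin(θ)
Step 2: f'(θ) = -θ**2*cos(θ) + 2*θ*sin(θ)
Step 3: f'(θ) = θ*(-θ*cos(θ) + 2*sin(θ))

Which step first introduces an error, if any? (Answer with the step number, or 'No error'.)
Step 2

Step 2 is incorrect due to a sign flip.
The step shows: -θ**2*cos(θ) + 2*θ*sin(θ)
The correct value should be: θ**2*cos(θ) + 2*θ*sin(θ)

Explanation: The sign of one term was flipped: the term θ**2*cos(θ) was incorrectly written as -θ**2*cos(θ)
The later steps are derived from this incorrect expression, so the error originates in Step 2.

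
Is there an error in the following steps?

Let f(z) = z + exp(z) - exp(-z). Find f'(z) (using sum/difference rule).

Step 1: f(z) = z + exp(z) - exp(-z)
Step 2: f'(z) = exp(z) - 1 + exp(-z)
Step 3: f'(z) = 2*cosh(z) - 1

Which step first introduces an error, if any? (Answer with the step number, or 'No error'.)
Step 2

Step 2 is incorrect due to a sign flip.
The step shows: exp(z) - 1 + exp(-z)
The correct value should be: exp(z) + 1 + exp(-z)

Explanation: The sign of one term was flipped: the term 1 was incorrectly written as -1
The later steps are derived from this incorrect expression, so the error originates in Step 2.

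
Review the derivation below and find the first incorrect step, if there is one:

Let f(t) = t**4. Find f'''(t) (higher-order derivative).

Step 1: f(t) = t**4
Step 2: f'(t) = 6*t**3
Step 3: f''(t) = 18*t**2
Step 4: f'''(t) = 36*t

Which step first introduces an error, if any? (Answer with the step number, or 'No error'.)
Step 2

Step 2 is incorrect due to a wrong coefficient.
The step shows: 6*t**3
The correct value should be: 4*t**3

Explanation: The coefficient 4 was incorrectly written as 6: the term 4*t**3 was incorrectly written as 6*t**3
The later steps are derived from this incorrect expression, so the error originates in Step 2.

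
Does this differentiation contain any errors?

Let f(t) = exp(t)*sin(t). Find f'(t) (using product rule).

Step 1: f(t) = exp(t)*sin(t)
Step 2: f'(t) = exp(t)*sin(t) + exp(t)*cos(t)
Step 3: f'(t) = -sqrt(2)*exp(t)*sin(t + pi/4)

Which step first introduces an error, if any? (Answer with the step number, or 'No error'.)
Step 3

Step 3 is incorrect due to a sign flip.
The step shows: -sqrt(2)*exp(t)*sin(t + pi/4)
The correct value should be: sqrt(2)*exp(t)*sin(t + pi/4)

Explanation: The sign of the whole expression was flipped: the term sqrt(2)*exp(t)*sin(t + pi/4) was incorrectly written as -sqrt(2)*exp(t)*sin(t + pi/4)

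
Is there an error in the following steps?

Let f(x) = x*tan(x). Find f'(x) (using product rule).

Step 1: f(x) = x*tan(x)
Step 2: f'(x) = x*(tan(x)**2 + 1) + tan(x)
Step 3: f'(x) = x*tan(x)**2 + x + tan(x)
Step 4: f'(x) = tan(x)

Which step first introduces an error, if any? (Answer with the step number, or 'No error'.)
Step 4

Step 4 is incorrect due to a dropped term.
The step shows: tan(x)
The correct value should be: x/cos(x)**2 + tan(x)

Explanation: A term was dropped: the term x/cos(x)**2 was incorrectly omitted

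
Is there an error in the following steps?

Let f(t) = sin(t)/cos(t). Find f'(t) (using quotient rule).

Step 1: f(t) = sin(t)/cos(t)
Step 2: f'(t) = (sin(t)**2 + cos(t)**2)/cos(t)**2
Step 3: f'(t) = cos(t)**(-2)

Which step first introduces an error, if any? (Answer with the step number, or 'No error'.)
No error

All steps in this derivation are correct.
The final answer f'(t) = cos(t)**(-2) is valid.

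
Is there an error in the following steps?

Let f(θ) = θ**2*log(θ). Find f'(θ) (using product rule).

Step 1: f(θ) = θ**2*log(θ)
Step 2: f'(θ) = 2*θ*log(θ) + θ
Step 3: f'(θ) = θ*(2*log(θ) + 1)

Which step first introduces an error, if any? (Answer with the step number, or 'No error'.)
No error

All steps in this derivation are correct.
The final answer f'(θ) = θ*(2*log(θ) + 1) is valid.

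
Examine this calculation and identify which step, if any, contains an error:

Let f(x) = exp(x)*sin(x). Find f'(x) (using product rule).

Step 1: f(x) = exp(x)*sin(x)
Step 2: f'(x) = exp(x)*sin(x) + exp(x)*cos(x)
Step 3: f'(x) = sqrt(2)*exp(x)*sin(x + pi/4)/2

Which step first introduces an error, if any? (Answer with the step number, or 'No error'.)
Step 3

Step 3 is incorrect due to a wrong exponent.
The step shows: sqrt(2)*exp(x)*sin(x + pi/4)/2
The correct value should be: sqrt(2)*exp(x)*sin(x + pi/4)

Explanation: The exponent 1/2 on 2 was incorrectly written as -1/2: the term sqrt(2)*exp(x)*sin(x + pi/4) was incorrectly written as sqrt(2)*exp(x)*sin(x + pi/4)/2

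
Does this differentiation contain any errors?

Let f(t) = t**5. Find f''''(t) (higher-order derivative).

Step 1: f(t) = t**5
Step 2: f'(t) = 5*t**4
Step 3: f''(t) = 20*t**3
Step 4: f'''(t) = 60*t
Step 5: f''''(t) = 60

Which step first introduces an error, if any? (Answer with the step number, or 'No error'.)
Step 4

Step 4 is incorrect due to a wrong exponent.
The step shows: 60*t
The correct value should be: 60*t**2

Explanation: The exponent 2 on t was incorrectly written as 1: the term 60*t**2 was incorrectly written as 60*t
The later steps are derived from this incorrect expression, so the error originates in Step 4.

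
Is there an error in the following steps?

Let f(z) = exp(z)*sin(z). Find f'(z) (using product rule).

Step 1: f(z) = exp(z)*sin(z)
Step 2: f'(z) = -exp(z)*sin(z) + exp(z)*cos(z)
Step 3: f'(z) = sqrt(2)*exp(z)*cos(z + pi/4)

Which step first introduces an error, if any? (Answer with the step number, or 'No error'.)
Step 2

Step 2 is incorrect due to a sign flip.
The step shows: -exp(z)*sin(z) + exp(z)*cos(z)
The correct value should be: exp(z)*sin(z) + exp(z)*cos(z)

Explanation: The sign of one term was flipped: the term exp(z)*sin(z) was incorrectly written as -exp(z)*sin(z)
The later steps are derived from this incorrect expression, so the error originates in Step 2.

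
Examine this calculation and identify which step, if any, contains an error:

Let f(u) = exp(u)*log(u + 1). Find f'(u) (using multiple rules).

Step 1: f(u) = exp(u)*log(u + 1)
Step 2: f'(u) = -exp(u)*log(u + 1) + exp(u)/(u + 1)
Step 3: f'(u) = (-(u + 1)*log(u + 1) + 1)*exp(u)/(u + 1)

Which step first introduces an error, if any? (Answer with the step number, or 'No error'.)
Step 2

Step 2 is incorrect due to a sign flip.
The step shows: -exp(u)*log(u + 1) + exp(u)/(u + 1)
The correct value should be: exp(u)*log(u + 1) + exp(u)/(u + 1)

Explanation: The sign of one term was flipped: the term exp(u)*log(u + 1) was incorrectly written as -exp(u)*log(u + 1)
The later steps are derived from this incorrect expression, so the error originates in Step 2.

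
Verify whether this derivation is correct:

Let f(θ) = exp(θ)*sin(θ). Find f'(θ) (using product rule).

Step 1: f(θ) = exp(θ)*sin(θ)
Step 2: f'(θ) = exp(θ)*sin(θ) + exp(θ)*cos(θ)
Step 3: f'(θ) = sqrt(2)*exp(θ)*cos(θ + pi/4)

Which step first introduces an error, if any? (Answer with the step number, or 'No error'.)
Step 3

Step 3 is incorrect due to a wrong trig function.
The step shows: sqrt(2)*exp(θ)*cos(θ + pi/4)
The correct value should be: sqrt(2)*exp(θ)*sin(θ + pi/4)

Explanation: sin(θ + pi/4) was incorrectly written as cos(θ + pi/4): the term sqrt(2)*exp(θ)*sin(θ + pi/4) was incorrectly written as sqrt(2)*exp(θ)*cos(θ + pi/4)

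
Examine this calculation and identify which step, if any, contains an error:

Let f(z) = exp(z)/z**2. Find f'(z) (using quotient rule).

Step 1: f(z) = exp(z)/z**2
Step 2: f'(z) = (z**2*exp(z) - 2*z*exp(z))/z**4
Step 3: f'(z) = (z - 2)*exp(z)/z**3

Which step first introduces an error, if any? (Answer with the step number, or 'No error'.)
No error

All steps in this derivation are correct.
The final answer f'(z) = (z - 2)*exp(z)/z**3 is valid.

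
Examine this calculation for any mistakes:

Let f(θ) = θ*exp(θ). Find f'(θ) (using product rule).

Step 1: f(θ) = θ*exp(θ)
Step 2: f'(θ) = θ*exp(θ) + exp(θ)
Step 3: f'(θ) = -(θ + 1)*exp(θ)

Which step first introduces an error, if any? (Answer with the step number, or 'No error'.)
Step 3

Step 3 is incorrect due to a sign flip.
The step shows: -(θ + 1)*exp(θ)
The correct value should be: (θ + 1)*exp(θ)

Explanation: The sign of the whole expression was flipped: the term (θ + 1)*exp(θ) was incorrectly written as -(θ + 1)*exp(θ)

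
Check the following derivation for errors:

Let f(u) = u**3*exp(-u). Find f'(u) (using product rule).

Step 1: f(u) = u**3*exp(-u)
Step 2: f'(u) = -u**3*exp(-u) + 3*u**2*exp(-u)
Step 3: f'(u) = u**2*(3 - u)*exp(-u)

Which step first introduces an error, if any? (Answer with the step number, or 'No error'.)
No error

All steps in this derivation are correct.
The final answer f'(u) = u**2*(3 - u)*exp(-u) is valid.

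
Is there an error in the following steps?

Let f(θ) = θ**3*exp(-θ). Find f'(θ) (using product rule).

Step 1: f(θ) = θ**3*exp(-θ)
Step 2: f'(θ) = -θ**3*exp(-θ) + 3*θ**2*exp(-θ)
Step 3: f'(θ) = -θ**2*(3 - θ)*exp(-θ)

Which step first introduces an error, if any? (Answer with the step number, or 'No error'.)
Step 3

Step 3 is incorrect due to a sign flip.
The step shows: -θ**2*(3 - θ)*exp(-θ)
The correct value should be: θ**2*(3 - θ)*exp(-θ)

Explanation: The sign of the whole expression was flipped: the term θ**2*(3 - θ)*exp(-θ) was incorrectly written as -θ**2*(3 - θ)*exp(-θ)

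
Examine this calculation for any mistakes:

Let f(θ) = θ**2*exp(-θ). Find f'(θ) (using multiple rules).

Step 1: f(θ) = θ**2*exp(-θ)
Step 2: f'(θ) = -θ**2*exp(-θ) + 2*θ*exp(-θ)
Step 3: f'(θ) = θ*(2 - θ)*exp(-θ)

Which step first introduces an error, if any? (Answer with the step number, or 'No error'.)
No error

All steps in this derivation are correct.
The final answer f'(θ) = θ*(2 - θ)*exp(-θ) is valid.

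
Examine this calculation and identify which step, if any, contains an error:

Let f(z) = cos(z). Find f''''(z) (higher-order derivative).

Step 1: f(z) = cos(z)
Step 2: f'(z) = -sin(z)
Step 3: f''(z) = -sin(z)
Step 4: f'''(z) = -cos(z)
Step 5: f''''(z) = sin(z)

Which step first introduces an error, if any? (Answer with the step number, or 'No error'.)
Step 3

Step 3 is incorrect due to a wrong trig function.
The step shows: -sin(z)
The correct value should be: -cos(z)

Explanation: cos(z) was incorrectly written as sin(z): the term -cos(z) was incorrectly written as -sin(z)
The later steps are derived from this incorrect expression, so the error originates in Step 3.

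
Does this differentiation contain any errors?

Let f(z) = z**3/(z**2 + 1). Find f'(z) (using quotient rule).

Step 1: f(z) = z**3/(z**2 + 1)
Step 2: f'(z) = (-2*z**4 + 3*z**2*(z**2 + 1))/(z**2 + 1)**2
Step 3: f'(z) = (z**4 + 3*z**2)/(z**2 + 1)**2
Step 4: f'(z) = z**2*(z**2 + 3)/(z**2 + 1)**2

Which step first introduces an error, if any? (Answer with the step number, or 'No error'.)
No error

All steps in this derivation are correct.
The final answer f'(z) = z**2*(z**2 + 3)/(z**2 + 1)**2 is valid.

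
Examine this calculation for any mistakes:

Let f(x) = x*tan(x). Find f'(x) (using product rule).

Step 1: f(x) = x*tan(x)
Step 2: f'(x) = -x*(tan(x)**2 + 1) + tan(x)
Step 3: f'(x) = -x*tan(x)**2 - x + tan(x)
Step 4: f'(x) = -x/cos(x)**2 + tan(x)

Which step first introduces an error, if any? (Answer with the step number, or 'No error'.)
Step 2

Step 2 is incorrect due to a sign flip.
The step shows: -x*(tan(x)**2 + 1) + tan(x)
The correct value should be: x*(tan(x)**2 + 1) + tan(x)

Explanation: The sign of one term was flipped: the term x*(tan(x)**2 + 1) was incorrectly written as -x*(tan(x)**2 + 1)
The later steps are derived from this incorrect expression, so the error originates in Step 2.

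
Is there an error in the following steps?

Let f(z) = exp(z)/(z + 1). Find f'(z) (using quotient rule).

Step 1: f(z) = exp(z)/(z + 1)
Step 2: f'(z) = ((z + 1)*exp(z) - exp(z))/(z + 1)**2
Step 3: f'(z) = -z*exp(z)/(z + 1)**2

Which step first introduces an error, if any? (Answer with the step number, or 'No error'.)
Step 3

Step 3 is incorrect due to a sign flip.
The step shows: -z*exp(z)/(z + 1)**2
The correct value should be: z*exp(z)/(z + 1)**2

Explanation: The sign of the whole expression was flipped: the term z*exp(z)/(z + 1)**2 was incorrectly written as -z*exp(z)/(z + 1)**2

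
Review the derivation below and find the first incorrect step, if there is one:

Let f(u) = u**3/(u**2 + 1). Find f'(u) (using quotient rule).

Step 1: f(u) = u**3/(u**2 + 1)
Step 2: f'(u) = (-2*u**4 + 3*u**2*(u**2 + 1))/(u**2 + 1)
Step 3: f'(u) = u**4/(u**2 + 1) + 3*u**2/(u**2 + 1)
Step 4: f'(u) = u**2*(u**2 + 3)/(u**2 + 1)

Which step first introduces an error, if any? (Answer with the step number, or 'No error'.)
Step 2

Step 2 is incorrect due to a wrong exponent.
The step shows: (-2*u**4 + 3*u**2*(u**2 + 1))/(u**2 + 1)
The correct value should be: (-2*u**4 + 3*u**2*(u**2 + 1))/(u**2 + 1)**2

Explanation: The exponent -2 on u**2 + 1 was incorrectly written as -1: the term (-2*u**4 + 3*u**2*(u**2 + 1))/(u**2 + 1)**2 was incorrectly written as (-2*u**4 + 3*u**2*(u**2 + 1))/(u**2 + 1)
The later steps are derived from this incorrect expression, so the error originates in Step 2.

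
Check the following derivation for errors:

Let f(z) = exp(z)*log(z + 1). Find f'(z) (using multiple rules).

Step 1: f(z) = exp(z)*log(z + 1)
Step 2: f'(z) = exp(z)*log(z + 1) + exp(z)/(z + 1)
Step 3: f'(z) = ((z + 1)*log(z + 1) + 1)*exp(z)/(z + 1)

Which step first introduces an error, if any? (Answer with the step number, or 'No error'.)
No error

All steps in this derivation are correct.
The final answer f'(z) = ((z + 1)*log(z + 1) + 1)*exp(z)/(z + 1) is valid.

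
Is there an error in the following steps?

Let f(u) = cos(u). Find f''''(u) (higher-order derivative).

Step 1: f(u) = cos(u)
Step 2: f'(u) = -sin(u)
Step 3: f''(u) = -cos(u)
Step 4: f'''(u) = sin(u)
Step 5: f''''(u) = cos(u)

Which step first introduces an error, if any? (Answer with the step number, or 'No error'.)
No error

All steps in this derivation are correct.
The final answer f''''(u) = cos(u) is valid.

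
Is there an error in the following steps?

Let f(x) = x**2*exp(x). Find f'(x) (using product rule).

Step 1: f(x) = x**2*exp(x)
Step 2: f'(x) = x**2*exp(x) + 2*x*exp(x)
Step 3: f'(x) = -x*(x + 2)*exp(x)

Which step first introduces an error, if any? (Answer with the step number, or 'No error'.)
Step 3

Step 3 is incorrect due to a sign flip.
The step shows: -x*(x + 2)*exp(x)
The correct value should be: x*(x + 2)*exp(x)

Explanation: The sign of the whole expression was flipped: the term x*(x + 2)*exp(x) was incorrectly written as -x*(x + 2)*exp(x)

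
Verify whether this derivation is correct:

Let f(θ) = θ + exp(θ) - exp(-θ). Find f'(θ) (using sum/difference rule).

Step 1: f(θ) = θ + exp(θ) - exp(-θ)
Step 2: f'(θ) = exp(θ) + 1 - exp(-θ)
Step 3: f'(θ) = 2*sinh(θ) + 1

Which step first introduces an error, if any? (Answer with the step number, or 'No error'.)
Step 2

Step 2 is incorrect due to a sign flip.
The step shows: exp(θ) + 1 - exp(-θ)
The correct value should be: exp(θ) + 1 + exp(-θ)

Explanation: The sign of one term was flipped: the term exp(-θ) was incorrectly written as -exp(-θ)
The later steps are derived from this incorrect expression, so the error originates in Step 2.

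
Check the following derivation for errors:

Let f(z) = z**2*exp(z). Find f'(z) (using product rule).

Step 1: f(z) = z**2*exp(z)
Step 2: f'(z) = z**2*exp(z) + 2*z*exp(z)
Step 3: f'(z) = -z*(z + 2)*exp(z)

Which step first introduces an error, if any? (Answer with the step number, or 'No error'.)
Step 3

Step 3 is incorrect due to a sign flip.
The step shows: -z*(z + 2)*exp(z)
The correct value should be: z*(z + 2)*exp(z)

Explanation: The sign of the whole expression was flipped: the term z*(z + 2)*exp(z) was incorrectly written as -z*(z + 2)*exp(z)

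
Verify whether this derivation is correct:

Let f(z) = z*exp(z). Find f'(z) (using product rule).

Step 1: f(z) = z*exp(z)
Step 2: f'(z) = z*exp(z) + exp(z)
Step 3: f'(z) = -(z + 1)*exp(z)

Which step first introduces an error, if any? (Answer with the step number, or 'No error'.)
Step 3

Step 3 is incorrect due to a sign flip.
The step shows: -(z + 1)*exp(z)
The correct value should be: (z + 1)*exp(z)

Explanation: The sign of the whole expression was flipped: the term (z + 1)*exp(z) was incorrectly written as -(z + 1)*exp(z)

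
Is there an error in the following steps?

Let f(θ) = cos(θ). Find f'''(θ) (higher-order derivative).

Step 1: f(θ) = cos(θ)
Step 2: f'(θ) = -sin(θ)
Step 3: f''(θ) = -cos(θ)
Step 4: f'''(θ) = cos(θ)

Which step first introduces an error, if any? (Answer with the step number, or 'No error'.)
Step 4

Step 4 is incorrect due to a wrong trig function.
The step shows: cos(θ)
The correct value should be: sin(θ)

Explanation: sin(θ) was incorrectly written as cos(θ): the term sin(θ) was incorrectly written as cos(θ)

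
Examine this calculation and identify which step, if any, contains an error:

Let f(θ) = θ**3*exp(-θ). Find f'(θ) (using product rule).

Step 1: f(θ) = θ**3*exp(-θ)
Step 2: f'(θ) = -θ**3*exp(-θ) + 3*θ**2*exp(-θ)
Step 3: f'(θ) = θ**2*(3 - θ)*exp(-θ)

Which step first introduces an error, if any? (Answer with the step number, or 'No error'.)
No error

All steps in this derivation are correct.
The final answer f'(θ) = θ**2*(3 - θ)*exp(-θ) is valid.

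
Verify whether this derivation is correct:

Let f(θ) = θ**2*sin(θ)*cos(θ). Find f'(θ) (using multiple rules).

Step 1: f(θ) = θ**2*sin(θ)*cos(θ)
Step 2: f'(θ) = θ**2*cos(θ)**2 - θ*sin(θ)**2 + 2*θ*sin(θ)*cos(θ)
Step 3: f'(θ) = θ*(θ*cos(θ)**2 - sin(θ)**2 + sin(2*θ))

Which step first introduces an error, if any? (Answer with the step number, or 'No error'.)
Step 2

Step 2 is incorrect due to a wrong exponent.
The step shows: θ**2*cos(θ)**2 - θ*sin(θ)**2 + 2*θ*sin(θ)*cos(θ)
The correct value should be: -θ**2*sin(θ)**2 + θ**2*cos(θ)**2 + 2*θ*sin(θ)*cos(θ)

Explanation: The exponent 2 on θ was incorrectly written as 1: the term -θ**2*sin(θ)**2 was incorrectly written as -θ*sin(θ)**2
The later steps are derived from this incorrect expression, so the error originates in Step 2.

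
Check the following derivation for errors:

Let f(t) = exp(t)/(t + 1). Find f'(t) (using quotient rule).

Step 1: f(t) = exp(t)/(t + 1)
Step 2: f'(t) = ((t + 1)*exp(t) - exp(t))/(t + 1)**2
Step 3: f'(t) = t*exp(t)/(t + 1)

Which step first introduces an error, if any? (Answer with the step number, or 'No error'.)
Step 3

Step 3 is incorrect due to a wrong exponent.
The step shows: t*exp(t)/(t + 1)
The correct value should be: t*exp(t)/(t + 1)**2

Explanation: The exponent -2 on t + 1 was incorrectly written as -1: the term t*exp(t)/(t + 1)**2 was incorrectly written as t*exp(t)/(t + 1)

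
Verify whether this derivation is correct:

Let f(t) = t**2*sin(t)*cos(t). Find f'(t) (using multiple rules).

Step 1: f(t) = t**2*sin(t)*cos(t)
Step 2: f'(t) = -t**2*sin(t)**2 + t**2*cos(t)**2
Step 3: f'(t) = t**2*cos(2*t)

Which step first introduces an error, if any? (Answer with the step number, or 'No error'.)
Step 2

Step 2 is incorrect due to a dropped term.
The step shows: -t**2*sin(t)**2 + t**2*cos(t)**2
The correct value should be: -t**2*sin(t)**2 + t**2*cos(t)**2 + 2*t*sin(t)*cos(t)

Explanation: A term was dropped: the term 2*t*sin(t)*cos(t) was incorrectly omitted
The later steps are derived from this incorrect expression, so the error originates in Step 2.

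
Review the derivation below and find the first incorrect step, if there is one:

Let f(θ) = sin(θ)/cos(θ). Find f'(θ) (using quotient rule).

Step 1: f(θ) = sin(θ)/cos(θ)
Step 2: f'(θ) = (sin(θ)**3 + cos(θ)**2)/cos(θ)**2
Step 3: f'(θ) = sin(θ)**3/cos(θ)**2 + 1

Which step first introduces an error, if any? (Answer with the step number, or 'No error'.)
Step 2

Step 2 is incorrect due to a wrong exponent.
The step shows: (sin(θ)**3 + cos(θ)**2)/cos(θ)**2
The correct value should be: (sin(θ)**2 + cos(θ)**2)/cos(θ)**2

Explanation: The exponent 2 on sin(θ) was incorrectly written as 3: the term (sin(θ)**2 + cos(θ)**2)/cos(θ)**2 was incorrectly written as (sin(θ)**3 + cos(θ)**2)/cos(θ)**2
The later steps are derived from this incorrect expression, so the error originates in Step 2.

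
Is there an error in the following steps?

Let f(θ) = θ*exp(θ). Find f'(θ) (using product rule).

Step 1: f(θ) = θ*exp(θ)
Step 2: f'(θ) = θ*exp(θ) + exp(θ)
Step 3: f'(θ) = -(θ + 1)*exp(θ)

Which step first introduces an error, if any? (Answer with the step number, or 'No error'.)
Step 3

Step 3 is incorrect due to a sign flip.
The step shows: -(θ + 1)*exp(θ)
The correct value should be: (θ + 1)*exp(θ)

Explanation: The sign of the whole expression was flipped: the term (θ + 1)*exp(θ) was incorrectly written as -(θ + 1)*exp(θ)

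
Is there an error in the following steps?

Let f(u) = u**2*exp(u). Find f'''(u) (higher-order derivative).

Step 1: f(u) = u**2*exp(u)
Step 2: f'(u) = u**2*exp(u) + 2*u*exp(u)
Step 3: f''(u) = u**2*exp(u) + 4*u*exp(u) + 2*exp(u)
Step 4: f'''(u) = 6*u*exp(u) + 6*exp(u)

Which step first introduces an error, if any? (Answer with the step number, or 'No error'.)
Step 4

Step 4 is incorrect due to a dropped term.
The step shows: 6*u*exp(u) + 6*exp(u)
The correct value should be: u**2*exp(u) + 6*u*exp(u) + 6*exp(u)

Explanation: A term was dropped: the term u**2*exp(u) was incorrectly omitted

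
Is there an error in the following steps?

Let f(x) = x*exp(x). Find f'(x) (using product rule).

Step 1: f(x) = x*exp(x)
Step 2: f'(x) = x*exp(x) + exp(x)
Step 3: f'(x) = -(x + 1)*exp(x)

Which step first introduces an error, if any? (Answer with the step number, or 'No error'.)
Step 3

Step 3 is incorrect due to a sign flip.
The step shows: -(x + 1)*exp(x)
The correct value should be: (x + 1)*exp(x)

Explanation: The sign of the whole expression was flipped: the term (x + 1)*exp(x) was incorrectly written as -(x + 1)*exp(x)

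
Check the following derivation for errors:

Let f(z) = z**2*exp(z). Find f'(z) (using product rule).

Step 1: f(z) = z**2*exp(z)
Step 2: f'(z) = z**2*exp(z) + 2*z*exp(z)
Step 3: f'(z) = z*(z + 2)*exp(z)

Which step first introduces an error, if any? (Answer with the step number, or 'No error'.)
No error

All steps in this derivation are correct.
The final answer f'(z) = z*(z + 2)*exp(z) is valid.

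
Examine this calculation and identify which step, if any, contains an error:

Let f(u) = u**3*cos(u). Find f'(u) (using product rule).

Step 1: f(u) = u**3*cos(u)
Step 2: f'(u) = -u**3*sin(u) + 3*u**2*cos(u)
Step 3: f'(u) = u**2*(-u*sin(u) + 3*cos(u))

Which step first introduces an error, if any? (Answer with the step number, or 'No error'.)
No error

All steps in this derivation are correct.
The final answer f'(u) = u**2*(-u*sin(u) + 3*cos(u)) is valid.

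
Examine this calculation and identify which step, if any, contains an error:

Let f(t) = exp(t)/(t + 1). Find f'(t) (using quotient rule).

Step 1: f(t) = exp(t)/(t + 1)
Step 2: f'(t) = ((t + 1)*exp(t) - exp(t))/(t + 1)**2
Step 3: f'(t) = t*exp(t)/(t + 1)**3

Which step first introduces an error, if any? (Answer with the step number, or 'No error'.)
Step 3

Step 3 is incorrect due to a wrong exponent.
The step shows: t*exp(t)/(t + 1)**3
The correct value should be: t*exp(t)/(t + 1)**2

Explanation: The exponent -2 on t + 1 was incorrectly written as -3: the term t*exp(t)/(t + 1)**2 was incorrectly written as t*exp(t)/(t + 1)**3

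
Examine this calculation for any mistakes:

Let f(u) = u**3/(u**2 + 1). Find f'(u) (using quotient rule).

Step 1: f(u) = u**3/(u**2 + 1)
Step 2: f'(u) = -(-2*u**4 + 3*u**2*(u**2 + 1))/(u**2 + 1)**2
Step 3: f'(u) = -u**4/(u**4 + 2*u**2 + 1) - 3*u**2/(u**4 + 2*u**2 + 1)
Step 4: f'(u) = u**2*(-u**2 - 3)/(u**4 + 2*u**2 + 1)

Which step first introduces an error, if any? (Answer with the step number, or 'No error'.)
Step 2

Step 2 is incorrect due to a sign flip.
The step shows: -(-2*u**4 + 3*u**2*(u**2 + 1))/(u**2 + 1)**2
The correct value should be: (-2*u**4 + 3*u**2*(u**2 + 1))/(u**2 + 1)**2

Explanation: The sign of the whole expression was flipped: the term (-2*u**4 + 3*u**2*(u**2 + 1))/(u**2 + 1)**2 was incorrectly written as -(-2*u**4 + 3*u**2*(u**2 + 1))/(u**2 + 1)**2
The later steps are derived from this incorrect expression, so the error originates in Step 2.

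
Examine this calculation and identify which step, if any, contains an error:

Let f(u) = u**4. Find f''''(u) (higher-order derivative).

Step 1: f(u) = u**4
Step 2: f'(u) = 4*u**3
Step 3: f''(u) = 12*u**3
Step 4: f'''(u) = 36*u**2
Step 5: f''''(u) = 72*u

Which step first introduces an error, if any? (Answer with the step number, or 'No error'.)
Step 3

Step 3 is incorrect due to a wrong exponent.
The step shows: 12*u**3
The correct value should be: 12*u**2

Explanation: The exponent 2 on u was incorrectly written as 3: the term 12*u**2 was incorrectly written as 12*u**3
The later steps are derived from this incorrect expression, so the error originates in Step 3.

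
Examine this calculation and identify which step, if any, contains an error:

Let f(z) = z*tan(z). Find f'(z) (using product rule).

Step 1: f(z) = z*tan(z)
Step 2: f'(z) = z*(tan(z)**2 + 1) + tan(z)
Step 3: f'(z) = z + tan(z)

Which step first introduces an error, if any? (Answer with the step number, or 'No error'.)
Step 3

Step 3 is incorrect due to a dropped term.
The step shows: z + tan(z)
The correct value should be: z*tan(z)**2 + z + tan(z)

Explanation: A term was dropped: the term z*tan(z)**2 was incorrectly omitted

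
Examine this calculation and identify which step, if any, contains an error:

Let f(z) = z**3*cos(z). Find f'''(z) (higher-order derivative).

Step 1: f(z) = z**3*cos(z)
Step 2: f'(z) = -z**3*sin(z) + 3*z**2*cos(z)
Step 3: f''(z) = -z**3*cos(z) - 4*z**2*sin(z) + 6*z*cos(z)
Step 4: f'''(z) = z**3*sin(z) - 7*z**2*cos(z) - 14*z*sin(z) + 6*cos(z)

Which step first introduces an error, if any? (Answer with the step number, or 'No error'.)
Step 3

Step 3 is incorrect due to a wrong coefficient.
The step shows: -z**3*cos(z) - 4*z**2*sin(z) + 6*z*cos(z)
The correct value should be: -z**3*cos(z) - 6*z**2*sin(z) + 6*z*cos(z)

Explanation: The coefficient -6 was incorrectly written as -4: the term -6*z**2*sin(z) was incorrectly written as -4*z**2*sin(z)
The later steps are derived from this incorrect expression, so the error originates in Step 3.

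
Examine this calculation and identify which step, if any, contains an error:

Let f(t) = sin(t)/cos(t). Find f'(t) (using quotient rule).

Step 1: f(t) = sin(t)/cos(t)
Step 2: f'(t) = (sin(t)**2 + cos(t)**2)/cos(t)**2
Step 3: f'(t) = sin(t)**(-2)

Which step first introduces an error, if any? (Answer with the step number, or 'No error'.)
Step 3

Step 3 is incorrect due to a wrong trig function.
The step shows: sin(t)**(-2)
The correct value should be: cos(t)**(-2)

Explanation: cos(t) was incorrectly written as sin(t): the term cos(t)**(-2) was incorrectly written as sin(t)**(-2)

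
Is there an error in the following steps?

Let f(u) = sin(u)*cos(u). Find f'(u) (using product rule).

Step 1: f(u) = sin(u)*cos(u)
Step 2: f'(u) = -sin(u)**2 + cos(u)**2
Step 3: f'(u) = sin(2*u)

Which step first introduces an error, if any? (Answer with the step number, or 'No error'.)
Step 3

Step 3 is incorrect due to a wrong trig function.
The step shows: sin(2*u)
The correct value should be: cos(2*u)

Explanation: cos(2*u) was incorrectly written as sin(2*u): the term cos(2*u) was incorrectly written as sin(2*u)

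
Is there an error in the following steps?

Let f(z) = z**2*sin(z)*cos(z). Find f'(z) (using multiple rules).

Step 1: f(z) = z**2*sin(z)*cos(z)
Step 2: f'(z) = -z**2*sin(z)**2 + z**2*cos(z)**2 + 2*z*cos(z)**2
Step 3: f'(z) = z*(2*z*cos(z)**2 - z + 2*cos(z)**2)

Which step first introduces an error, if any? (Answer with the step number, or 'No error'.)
Step 2

Step 2 is incorrect due to a wrong trig function.
The step shows: -z**2*sin(z)**2 + z**2*cos(z)**2 + 2*z*cos(z)**2
The correct value should be: -z**2*sin(z)**2 + z**2*cos(z)**2 + 2*z*sin(z)*cos(z)

Explanation: sin(z) was incorrectly written as cos(z): the term 2*z*sin(z)*cos(z) was incorrectly written as 2*z*cos(z)**2
The later steps are derived from this incorrect expression, so the error originates in Step 2.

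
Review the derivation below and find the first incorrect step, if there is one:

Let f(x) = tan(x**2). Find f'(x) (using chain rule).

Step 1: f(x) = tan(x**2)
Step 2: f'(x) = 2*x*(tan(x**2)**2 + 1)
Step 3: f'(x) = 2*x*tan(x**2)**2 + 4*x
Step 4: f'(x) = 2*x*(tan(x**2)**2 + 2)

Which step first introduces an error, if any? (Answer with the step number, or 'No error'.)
Step 3

Step 3 is incorrect due to a wrong coefficient.
The step shows: 2*x*tan(x**2)**2 + 4*x
The correct value should be: 2*x*tan(x**2)**2 + 2*x

Explanation: The coefficient 2 was incorrectly written as 4: the term 2*x was incorrectly written as 4*x
The later steps are derived from this incorrect expression, so the error originates in Step 3.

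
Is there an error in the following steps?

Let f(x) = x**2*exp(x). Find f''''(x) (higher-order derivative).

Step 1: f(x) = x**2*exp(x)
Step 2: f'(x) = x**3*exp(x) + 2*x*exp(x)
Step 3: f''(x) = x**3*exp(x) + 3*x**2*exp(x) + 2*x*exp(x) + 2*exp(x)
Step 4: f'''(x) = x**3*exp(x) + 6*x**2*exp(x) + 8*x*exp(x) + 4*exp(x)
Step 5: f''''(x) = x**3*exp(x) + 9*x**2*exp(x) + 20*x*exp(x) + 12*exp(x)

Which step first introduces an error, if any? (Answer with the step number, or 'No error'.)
Step 2

Step 2 is incorrect due to a wrong exponent.
The step shows: x**3*exp(x) + 2*x*exp(x)
The correct value should be: x**2*exp(x) + 2*x*exp(x)

Explanation: The exponent 2 on x was incorrectly written as 3: the term x**2*exp(x) was incorrectly written as x**3*exp(x)
The later steps are derived from this incorrect expression, so the error originates in Step 2.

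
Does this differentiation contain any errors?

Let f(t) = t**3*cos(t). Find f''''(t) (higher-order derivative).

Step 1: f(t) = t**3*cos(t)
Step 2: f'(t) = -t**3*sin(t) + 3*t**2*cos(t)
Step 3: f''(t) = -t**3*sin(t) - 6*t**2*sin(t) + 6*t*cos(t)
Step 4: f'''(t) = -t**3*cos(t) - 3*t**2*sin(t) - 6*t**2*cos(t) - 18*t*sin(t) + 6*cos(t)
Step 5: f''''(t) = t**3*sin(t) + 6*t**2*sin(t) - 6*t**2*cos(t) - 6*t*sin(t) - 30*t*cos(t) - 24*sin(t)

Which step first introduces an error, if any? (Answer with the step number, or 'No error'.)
Step 3

Step 3 is incorrect due to a wrong trig function.
The step shows: -t**3*sin(t) - 6*t**2*sin(t) + 6*t*cos(t)
The correct value should be: -t**3*cos(t) - 6*t**2*sin(t) + 6*t*cos(t)

Explanation: cos(t) was incorrectly written as sin(t): the term -t**3*cos(t) was incorrectly written as -t**3*sin(t)
The later steps are derived from this incorrect expression, so the error originates in Step 3.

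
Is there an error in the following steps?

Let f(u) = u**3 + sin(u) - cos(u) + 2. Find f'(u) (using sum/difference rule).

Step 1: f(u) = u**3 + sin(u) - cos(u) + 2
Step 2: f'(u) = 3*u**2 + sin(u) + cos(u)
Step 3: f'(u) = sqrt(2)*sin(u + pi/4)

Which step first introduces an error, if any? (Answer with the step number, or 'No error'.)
Step 3

Step 3 is incorrect due to a dropped term.
The step shows: sqrt(2)*sin(u + pi/4)
The correct value should be: 3*u**2 + sqrt(2)*sin(u + pi/4)

Explanation: A term was dropped: the term 3*u**2 was incorrectly omitted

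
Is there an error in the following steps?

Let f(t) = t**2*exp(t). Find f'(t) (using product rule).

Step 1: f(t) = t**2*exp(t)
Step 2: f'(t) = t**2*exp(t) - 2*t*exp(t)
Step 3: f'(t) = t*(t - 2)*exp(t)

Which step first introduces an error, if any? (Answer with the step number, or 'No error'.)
Step 2

Step 2 is incorrect due to a sign flip.
The step shows: t**2*exp(t) - 2*t*exp(t)
The correct value should be: t**2*exp(t) + 2*t*exp(t)

Explanation: The sign of one term was flipped: the term 2*t*exp(t) was incorrectly written as -2*t*exp(t)
The later steps are derived from this incorrect expression, so the error originates in Step 2.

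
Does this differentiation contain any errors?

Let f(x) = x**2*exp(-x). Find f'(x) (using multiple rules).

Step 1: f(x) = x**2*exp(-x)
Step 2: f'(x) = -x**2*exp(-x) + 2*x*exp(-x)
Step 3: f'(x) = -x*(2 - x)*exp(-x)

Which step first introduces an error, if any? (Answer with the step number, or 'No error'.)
Step 3

Step 3 is incorrect due to a sign flip.
The step shows: -x*(2 - x)*exp(-x)
The correct value should be: x*(2 - x)*exp(-x)

Explanation: The sign of the whole expression was flipped: the term x*(2 - x)*exp(-x) was incorrectly written as -x*(2 - x)*exp(-x)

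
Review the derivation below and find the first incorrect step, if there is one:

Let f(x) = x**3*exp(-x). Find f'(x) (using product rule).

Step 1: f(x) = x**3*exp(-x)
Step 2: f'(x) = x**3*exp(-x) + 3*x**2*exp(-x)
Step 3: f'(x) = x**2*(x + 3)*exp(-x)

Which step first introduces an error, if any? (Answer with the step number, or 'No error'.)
Step 2

Step 2 is incorrect due to a sign flip.
The step shows: x**3*exp(-x) + 3*x**2*exp(-x)
The correct value should be: -x**3*exp(-x) + 3*x**2*exp(-x)

Explanation: The sign of one term was flipped: the term -x**3*exp(-x) was incorrectly written as x**3*exp(-x)
The later steps are derived from this incorrect expression, so the error originates in Step 2.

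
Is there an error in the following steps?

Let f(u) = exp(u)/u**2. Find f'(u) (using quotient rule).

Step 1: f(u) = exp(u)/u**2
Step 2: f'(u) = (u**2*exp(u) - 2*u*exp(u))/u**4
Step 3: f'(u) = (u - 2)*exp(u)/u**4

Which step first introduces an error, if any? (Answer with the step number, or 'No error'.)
Step 3

Step 3 is incorrect due to a wrong exponent.
The step shows: (u - 2)*exp(u)/u**4
The correct value should be: (u - 2)*exp(u)/u**3

Explanation: The exponent -3 on u was incorrectly written as -4: the term (u - 2)*exp(u)/u**3 was incorrectly written as (u - 2)*exp(u)/u**4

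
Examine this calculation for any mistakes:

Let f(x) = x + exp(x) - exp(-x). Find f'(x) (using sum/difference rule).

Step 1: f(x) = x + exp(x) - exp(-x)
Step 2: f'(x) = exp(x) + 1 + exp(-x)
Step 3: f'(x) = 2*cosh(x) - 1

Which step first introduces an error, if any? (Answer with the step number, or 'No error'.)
Step 3

Step 3 is incorrect due to a sign flip.
The step shows: 2*cosh(x) - 1
The correct value should be: 2*cosh(x) + 1

Explanation: The sign of one term was flipped: the term 1 was incorrectly written as -1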